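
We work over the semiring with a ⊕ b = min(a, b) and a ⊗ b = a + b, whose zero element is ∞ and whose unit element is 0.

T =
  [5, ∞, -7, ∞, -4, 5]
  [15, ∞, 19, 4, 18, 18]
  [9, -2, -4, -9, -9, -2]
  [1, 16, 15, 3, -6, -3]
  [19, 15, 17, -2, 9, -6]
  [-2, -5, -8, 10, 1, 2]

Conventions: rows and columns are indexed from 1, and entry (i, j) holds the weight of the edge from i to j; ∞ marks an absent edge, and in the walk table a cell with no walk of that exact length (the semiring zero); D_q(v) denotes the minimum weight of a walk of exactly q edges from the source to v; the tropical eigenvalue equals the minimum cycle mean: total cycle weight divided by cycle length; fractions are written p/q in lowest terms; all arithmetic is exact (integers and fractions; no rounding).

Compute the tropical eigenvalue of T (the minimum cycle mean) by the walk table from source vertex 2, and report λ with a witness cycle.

q=0: [∞, 0, ∞, ∞, ∞, ∞]
q=1: [15, ∞, 19, 4, 18, 18]
q=2: [5, 13, 8, 7, -2, 1]
q=3: [-1, -4, -7, -4, -1, -8]
q=4: [-10, -13, -16, -16, -16, -9]
q=5: [-15, -18, -20, -25, -25, -22]
q=6: [-24, -27, -30, -29, -31, -31]
Optimal cycle mean attained by: cycle 3->5->6->3, total (-9) + (-6) + (-8), length 3.
Answer: λ = -23/3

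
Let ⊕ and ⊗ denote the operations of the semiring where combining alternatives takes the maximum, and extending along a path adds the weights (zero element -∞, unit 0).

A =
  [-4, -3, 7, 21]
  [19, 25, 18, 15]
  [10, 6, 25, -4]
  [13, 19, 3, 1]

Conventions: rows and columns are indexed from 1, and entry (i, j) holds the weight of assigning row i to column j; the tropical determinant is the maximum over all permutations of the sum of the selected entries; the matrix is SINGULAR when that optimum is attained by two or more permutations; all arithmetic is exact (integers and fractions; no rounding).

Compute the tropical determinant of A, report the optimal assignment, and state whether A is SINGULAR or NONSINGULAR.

σ = (1, 2, 3, 4): (-4) + 25 + 25 + 1 = 47
σ = (1, 2, 4, 3): (-4) + 25 + (-4) + 3 = 20
σ = (1, 3, 2, 4): (-4) + 18 + 6 + 1 = 21
σ = (1, 3, 4, 2): (-4) + 18 + (-4) + 19 = 29
σ = (1, 4, 2, 3): (-4) + 15 + 6 + 3 = 20
σ = (1, 4, 3, 2): (-4) + 15 + 25 + 19 = 55
σ = (2, 1, 3, 4): (-3) + 19 + 25 + 1 = 42
σ = (2, 1, 4, 3): (-3) + 19 + (-4) + 3 = 15
σ = (2, 3, 1, 4): (-3) + 18 + 10 + 1 = 26
σ = (2, 3, 4, 1): (-3) + 18 + (-4) + 13 = 24
σ = (2, 4, 1, 3): (-3) + 15 + 10 + 3 = 25
σ = (2, 4, 3, 1): (-3) + 15 + 25 + 13 = 50
σ = (3, 1, 2, 4): 7 + 19 + 6 + 1 = 33
σ = (3, 1, 4, 2): 7 + 19 + (-4) + 19 = 41
σ = (3, 2, 1, 4): 7 + 25 + 10 + 1 = 43
σ = (3, 2, 4, 1): 7 + 25 + (-4) + 13 = 41
σ = (3, 4, 1, 2): 7 + 15 + 10 + 19 = 51
σ = (3, 4, 2, 1): 7 + 15 + 6 + 13 = 41
σ = (4, 1, 2, 3): 21 + 19 + 6 + 3 = 49
σ = (4, 1, 3, 2): 21 + 19 + 25 + 19 = 84
σ = (4, 2, 1, 3): 21 + 25 + 10 + 3 = 59
σ = (4, 2, 3, 1): 21 + 25 + 25 + 13 = 84
σ = (4, 3, 1, 2): 21 + 18 + 10 + 19 = 68
σ = (4, 3, 2, 1): 21 + 18 + 6 + 13 = 58
Optimal value attained by: σ = (4, 1, 3, 2).
Answer: det⊕(A) = 84; verdict: SINGULAR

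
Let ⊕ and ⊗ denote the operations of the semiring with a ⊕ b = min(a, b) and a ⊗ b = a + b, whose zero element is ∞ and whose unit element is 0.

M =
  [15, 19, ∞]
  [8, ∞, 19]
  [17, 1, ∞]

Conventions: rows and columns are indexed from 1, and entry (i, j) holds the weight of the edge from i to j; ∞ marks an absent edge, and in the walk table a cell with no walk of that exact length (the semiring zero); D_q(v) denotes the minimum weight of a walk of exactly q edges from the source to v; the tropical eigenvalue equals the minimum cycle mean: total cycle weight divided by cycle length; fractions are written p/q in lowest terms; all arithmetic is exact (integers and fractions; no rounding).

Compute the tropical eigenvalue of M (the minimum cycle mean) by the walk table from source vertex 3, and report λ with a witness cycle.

q=0: [∞, ∞, 0]
q=1: [17, 1, ∞]
q=2: [9, 36, 20]
q=3: [24, 21, 55]
Optimal cycle mean attained by: cycle 2->3->2, total 19 + 1, length 2.
Answer: λ = 10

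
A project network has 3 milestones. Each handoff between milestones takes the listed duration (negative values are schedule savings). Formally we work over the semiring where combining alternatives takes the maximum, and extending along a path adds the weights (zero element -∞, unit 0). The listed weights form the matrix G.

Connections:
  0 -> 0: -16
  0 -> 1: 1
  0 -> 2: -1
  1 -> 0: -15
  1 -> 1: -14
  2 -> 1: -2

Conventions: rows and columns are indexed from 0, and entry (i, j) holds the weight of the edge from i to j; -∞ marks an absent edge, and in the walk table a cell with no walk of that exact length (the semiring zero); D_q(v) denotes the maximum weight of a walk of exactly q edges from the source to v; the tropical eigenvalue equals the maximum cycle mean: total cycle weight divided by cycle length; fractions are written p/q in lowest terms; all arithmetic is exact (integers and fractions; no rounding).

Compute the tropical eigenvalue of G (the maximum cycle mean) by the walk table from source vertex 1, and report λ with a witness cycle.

q=0: [-∞, 0, -∞]
q=1: [-15, -14, -∞]
q=2: [-29, -14, -16]
q=3: [-29, -18, -30]
Optimal cycle mean attained by: cycle 0->2->1->0, total (-1) + (-2) + (-15), length 3.
Answer: λ = -6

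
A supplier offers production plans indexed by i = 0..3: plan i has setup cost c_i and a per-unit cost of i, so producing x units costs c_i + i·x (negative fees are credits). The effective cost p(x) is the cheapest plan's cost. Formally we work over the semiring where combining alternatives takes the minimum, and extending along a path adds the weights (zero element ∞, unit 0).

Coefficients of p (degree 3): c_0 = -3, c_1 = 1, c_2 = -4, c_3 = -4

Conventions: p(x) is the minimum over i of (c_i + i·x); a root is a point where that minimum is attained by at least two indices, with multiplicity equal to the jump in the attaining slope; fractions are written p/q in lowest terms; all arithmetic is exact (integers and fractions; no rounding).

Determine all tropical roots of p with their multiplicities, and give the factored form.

hull edge (i=0, c=-3) to (i=2, c=-4): slope -1/2, span 2
hull edge (i=2, c=-4) to (i=3, c=-4): slope 0, span 1
Factored form: p(x) = -4 ⊗ (x ⊕ 0) ⊗ (x ⊕ 1/2) ⊗ (x ⊕ 1/2)
Answer: roots = 0 (mult 1), 1/2 (mult 2)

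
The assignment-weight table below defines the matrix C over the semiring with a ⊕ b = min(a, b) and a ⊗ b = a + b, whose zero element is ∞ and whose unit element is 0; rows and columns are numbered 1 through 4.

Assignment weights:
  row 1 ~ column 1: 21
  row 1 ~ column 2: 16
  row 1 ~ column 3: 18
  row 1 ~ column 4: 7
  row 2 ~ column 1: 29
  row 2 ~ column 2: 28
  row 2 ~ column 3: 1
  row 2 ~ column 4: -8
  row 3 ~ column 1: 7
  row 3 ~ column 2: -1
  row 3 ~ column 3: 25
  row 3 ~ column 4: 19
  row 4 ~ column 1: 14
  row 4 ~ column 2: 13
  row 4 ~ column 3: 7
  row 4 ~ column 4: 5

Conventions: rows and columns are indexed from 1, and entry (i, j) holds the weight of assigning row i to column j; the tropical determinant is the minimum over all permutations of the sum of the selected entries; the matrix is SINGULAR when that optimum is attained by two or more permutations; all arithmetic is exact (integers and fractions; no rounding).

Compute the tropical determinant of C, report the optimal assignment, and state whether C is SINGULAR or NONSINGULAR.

σ = (1, 2, 3, 4): 21 + 28 + 25 + 5 = 79
σ = (1, 2, 4, 3): 21 + 28 + 19 + 7 = 75
σ = (1, 3, 2, 4): 21 + 1 + (-1) + 5 = 26
σ = (1, 3, 4, 2): 21 + 1 + 19 + 13 = 54
σ = (1, 4, 2, 3): 21 + (-8) + (-1) + 7 = 19
σ = (1, 4, 3, 2): 21 + (-8) + 25 + 13 = 51
σ = (2, 1, 3, 4): 16 + 29 + 25 + 5 = 75
σ = (2, 1, 4, 3): 16 + 29 + 19 + 7 = 71
σ = (2, 3, 1, 4): 16 + 1 + 7 + 5 = 29
σ = (2, 3, 4, 1): 16 + 1 + 19 + 14 = 50
σ = (2, 4, 1, 3): 16 + (-8) + 7 + 7 = 22
σ = (2, 4, 3, 1): 16 + (-8) + 25 + 14 = 47
σ = (3, 1, 2, 4): 18 + 29 + (-1) + 5 = 51
σ = (3, 1, 4, 2): 18 + 29 + 19 + 13 = 79
σ = (3, 2, 1, 4): 18 + 28 + 7 + 5 = 58
σ = (3, 2, 4, 1): 18 + 28 + 19 + 14 = 79
σ = (3, 4, 1, 2): 18 + (-8) + 7 + 13 = 30
σ = (3, 4, 2, 1): 18 + (-8) + (-1) + 14 = 23
σ = (4, 1, 2, 3): 7 + 29 + (-1) + 7 = 42
σ = (4, 1, 3, 2): 7 + 29 + 25 + 13 = 74
σ = (4, 2, 1, 3): 7 + 28 + 7 + 7 = 49
σ = (4, 2, 3, 1): 7 + 28 + 25 + 14 = 74
σ = (4, 3, 1, 2): 7 + 1 + 7 + 13 = 28
σ = (4, 3, 2, 1): 7 + 1 + (-1) + 14 = 21
Optimal value attained by: σ = (1, 4, 2, 3).
Answer: det⊕(C) = 19; verdict: NONSINGULAR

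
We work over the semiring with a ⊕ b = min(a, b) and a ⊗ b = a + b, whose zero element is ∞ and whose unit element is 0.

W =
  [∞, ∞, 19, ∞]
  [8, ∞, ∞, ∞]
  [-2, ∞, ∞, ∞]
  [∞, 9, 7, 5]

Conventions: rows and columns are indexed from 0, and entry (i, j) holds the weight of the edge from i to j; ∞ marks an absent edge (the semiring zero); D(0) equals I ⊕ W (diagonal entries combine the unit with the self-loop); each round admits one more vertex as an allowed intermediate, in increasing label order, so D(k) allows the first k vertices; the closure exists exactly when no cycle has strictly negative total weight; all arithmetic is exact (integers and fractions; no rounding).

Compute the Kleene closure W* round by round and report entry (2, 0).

D(0):
  [0, ∞, 19, ∞]
  [8, 0, ∞, ∞]
  [-2, ∞, 0, ∞]
  [∞, 9, 7, 0]
D(1):
  [0, ∞, 19, ∞]
  [8, 0, 27, ∞]
  [-2, ∞, 0, ∞]
  [∞, 9, 7, 0]
D(2):
  [0, ∞, 19, ∞]
  [8, 0, 27, ∞]
  [-2, ∞, 0, ∞]
  [17, 9, 7, 0]
D(3):
  [0, ∞, 19, ∞]
  [8, 0, 27, ∞]
  [-2, ∞, 0, ∞]
  [5, 9, 7, 0]
D(4):
  [0, ∞, 19, ∞]
  [8, 0, 27, ∞]
  [-2, ∞, 0, ∞]
  [5, 9, 7, 0]
Answer: W*[2][0] = -2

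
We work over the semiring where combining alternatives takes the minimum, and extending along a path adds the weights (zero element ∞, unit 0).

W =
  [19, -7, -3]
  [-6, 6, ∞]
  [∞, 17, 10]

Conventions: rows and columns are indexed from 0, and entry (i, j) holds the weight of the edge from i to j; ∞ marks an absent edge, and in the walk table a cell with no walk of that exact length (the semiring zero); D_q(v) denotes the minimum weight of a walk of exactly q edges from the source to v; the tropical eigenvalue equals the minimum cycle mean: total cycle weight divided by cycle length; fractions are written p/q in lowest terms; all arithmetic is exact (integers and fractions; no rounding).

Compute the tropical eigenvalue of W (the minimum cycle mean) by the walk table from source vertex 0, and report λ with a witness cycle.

q=0: [0, ∞, ∞]
q=1: [19, -7, -3]
q=2: [-13, -1, 7]
q=3: [-7, -20, -16]
Optimal cycle mean attained by: cycle 0->1->0, total (-7) + (-6), length 2.
Answer: λ = -13/2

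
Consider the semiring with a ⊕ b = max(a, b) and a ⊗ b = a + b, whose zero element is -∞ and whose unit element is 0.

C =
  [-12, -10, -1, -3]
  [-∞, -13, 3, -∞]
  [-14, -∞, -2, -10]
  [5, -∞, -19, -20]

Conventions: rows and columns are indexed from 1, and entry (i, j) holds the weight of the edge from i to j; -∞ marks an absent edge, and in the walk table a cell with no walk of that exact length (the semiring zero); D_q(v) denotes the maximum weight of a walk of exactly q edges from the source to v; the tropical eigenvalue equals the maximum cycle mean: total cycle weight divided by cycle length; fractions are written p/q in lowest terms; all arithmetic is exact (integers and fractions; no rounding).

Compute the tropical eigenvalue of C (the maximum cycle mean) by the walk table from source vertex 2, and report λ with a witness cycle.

q=0: [-∞, 0, -∞, -∞]
q=1: [-∞, -13, 3, -∞]
q=2: [-11, -26, 1, -7]
q=3: [-2, -21, -1, -9]
q=4: [-4, -12, -3, -5]
Optimal cycle mean attained by: cycle 1->4->1, total (-3) + 5, length 2.
Answer: λ = 1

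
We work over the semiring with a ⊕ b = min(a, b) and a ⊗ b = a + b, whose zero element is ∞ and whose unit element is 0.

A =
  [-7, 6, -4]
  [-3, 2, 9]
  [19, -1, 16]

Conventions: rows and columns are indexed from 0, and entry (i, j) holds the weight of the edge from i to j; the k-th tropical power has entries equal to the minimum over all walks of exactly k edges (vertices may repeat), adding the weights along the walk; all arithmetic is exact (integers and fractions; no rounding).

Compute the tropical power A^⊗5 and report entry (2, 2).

A^⊗2:
  [-14, -5, -11]
  [-10, 3, -7]
  [-4, 1, 8]
A^⊗3:
  [-21, -12, -18]
  [-17, -8, -14]
  [-11, 2, -8]
A^⊗4:
  [-28, -19, -25]
  [-24, -15, -21]
  [-18, -9, -15]
A^⊗5:
  [-35, -26, -32]
  [-31, -22, -28]
  [-25, -16, -22]
Key observation: the optimum is the walk 2->1->0->0->0->2, with weight (-1) + (-3) + (-7) + (-7) + (-4) = -22.
Optimal value attained by: walk 2->1->0->0->0->2.
Answer: (A^⊗5)[2][2] = -22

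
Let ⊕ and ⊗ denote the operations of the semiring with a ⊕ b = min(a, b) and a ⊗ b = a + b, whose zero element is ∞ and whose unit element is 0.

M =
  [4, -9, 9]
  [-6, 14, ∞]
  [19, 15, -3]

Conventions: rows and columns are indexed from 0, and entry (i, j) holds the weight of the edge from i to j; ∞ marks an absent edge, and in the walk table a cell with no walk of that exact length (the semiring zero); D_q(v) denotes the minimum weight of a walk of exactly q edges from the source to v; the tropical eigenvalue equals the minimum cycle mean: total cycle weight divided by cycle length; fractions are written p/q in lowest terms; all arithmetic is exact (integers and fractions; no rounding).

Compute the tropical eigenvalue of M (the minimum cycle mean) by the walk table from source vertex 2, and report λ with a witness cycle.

q=0: [∞, ∞, 0]
q=1: [19, 15, -3]
q=2: [9, 10, -6]
q=3: [4, 0, -9]
Optimal cycle mean attained by: cycle 0->1->0, total (-9) + (-6), length 2.
Answer: λ = -15/2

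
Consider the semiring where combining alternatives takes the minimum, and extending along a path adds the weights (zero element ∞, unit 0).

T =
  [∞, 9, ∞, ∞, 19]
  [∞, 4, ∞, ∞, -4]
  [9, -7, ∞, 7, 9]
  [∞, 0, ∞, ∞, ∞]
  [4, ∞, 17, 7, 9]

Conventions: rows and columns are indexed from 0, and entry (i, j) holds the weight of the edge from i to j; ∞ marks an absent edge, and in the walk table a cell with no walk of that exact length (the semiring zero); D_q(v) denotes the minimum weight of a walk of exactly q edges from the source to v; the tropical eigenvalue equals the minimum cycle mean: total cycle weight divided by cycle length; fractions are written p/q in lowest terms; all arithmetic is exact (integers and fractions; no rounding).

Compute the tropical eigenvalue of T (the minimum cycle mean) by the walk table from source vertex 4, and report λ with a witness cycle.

q=0: [∞, ∞, ∞, ∞, 0]
q=1: [4, ∞, 17, 7, 9]
q=2: [13, 7, 26, 16, 18]
q=3: [22, 11, 35, 25, 3]
q=4: [7, 15, 20, 10, 7]
q=5: [11, 10, 24, 14, 11]
Optimal cycle mean attained by: cycle 1->4->3->1, total (-4) + 7 + 0, length 3.
Answer: λ = 1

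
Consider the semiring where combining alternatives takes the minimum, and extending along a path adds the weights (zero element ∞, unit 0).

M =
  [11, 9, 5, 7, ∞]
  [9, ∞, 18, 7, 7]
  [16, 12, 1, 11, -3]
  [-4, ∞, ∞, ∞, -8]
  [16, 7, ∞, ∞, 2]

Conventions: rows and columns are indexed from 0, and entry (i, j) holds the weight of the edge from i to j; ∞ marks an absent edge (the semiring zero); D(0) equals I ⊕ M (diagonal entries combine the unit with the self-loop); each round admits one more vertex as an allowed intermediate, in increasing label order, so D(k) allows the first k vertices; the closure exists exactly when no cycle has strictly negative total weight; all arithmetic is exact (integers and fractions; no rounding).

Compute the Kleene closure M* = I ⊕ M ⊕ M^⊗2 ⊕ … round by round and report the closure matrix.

D(0):
  [0, 9, 5, 7, ∞]
  [9, 0, 18, 7, 7]
  [16, 12, 0, 11, -3]
  [-4, ∞, ∞, 0, -8]
  [16, 7, ∞, ∞, 0]
D(1):
  [0, 9, 5, 7, ∞]
  [9, 0, 14, 7, 7]
  [16, 12, 0, 11, -3]
  [-4, 5, 1, 0, -8]
  [16, 7, 21, 23, 0]
D(2):
  [0, 9, 5, 7, 16]
  [9, 0, 14, 7, 7]
  [16, 12, 0, 11, -3]
  [-4, 5, 1, 0, -8]
  [16, 7, 21, 14, 0]
D(3):
  [0, 9, 5, 7, 2]
  [9, 0, 14, 7, 7]
  [16, 12, 0, 11, -3]
  [-4, 5, 1, 0, -8]
  [16, 7, 21, 14, 0]
D(4):
  [0, 9, 5, 7, -1]
  [3, 0, 8, 7, -1]
  [7, 12, 0, 11, -3]
  [-4, 5, 1, 0, -8]
  [10, 7, 15, 14, 0]
D(5):
  [0, 6, 5, 7, -1]
  [3, 0, 8, 7, -1]
  [7, 4, 0, 11, -3]
  [-4, -1, 1, 0, -8]
  [10, 7, 15, 14, 0]
Answer: M* = [[0, 6, 5, 7, -1], [3, 0, 8, 7, -1], [7, 4, 0, 11, -3], [-4, -1, 1, 0, -8], [10, 7, 15, 14, 0]]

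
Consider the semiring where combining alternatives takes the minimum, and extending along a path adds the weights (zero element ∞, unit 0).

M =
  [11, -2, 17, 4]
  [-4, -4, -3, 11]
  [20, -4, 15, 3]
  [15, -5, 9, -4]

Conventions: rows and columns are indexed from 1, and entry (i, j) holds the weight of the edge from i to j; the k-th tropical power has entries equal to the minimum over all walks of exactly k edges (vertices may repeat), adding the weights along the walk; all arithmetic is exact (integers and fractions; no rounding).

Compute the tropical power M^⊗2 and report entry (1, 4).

M^⊗2:
  [-6, -6, -5, 0]
  [-8, -8, -7, 0]
  [-8, -8, -7, -1]
  [-9, -9, -8, -8]
Key observation: the optimum is the walk 1->4->4, with weight 4 + (-4) = 0.
Optimal value attained by: walk 1->4->4.
Answer: (M^⊗2)[1][4] = 0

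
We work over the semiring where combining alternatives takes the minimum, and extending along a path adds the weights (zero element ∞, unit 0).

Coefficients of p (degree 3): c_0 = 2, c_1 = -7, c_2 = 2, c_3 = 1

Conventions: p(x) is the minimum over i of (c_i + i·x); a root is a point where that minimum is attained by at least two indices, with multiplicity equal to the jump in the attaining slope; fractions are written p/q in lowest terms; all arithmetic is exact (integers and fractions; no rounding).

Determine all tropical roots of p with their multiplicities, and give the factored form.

hull edge (i=0, c=2) to (i=1, c=-7): slope -9, span 1
hull edge (i=1, c=-7) to (i=3, c=1): slope 4, span 2
Factored form: p(x) = 1 ⊗ (x ⊕ (-4)) ⊗ (x ⊕ (-4)) ⊗ (x ⊕ 9)
Answer: roots = -4 (mult 2), 9 (mult 1)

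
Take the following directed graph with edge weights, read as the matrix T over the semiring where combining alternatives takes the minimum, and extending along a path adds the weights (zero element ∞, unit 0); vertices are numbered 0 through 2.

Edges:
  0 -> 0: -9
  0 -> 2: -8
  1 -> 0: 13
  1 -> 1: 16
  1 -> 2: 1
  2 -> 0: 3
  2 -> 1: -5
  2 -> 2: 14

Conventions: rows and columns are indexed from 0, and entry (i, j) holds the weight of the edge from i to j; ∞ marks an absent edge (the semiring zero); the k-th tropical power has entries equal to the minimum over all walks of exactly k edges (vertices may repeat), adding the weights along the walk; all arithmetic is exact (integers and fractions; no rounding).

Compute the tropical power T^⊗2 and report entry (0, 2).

T^⊗2:
  [-18, -13, -17]
  [4, -4, 5]
  [-6, 9, -5]
Key observation: the optimum is the walk 0->0->2, with weight (-9) + (-8) = -17.
Optimal value attained by: walk 0->0->2.
Answer: (T^⊗2)[0][2] = -17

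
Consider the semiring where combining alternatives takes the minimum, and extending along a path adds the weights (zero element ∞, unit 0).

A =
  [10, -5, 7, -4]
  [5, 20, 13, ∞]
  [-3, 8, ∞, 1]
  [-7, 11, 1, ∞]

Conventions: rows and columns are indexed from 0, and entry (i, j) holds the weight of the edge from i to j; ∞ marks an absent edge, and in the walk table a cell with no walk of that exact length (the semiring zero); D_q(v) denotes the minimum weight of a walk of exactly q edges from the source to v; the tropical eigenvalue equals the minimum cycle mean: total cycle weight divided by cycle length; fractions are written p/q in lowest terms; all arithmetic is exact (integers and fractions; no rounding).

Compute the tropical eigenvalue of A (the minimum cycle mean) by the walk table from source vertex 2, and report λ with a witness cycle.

q=0: [∞, ∞, 0, ∞]
q=1: [-3, 8, ∞, 1]
q=2: [-6, -8, 2, -7]
q=3: [-14, -11, -6, -10]
q=4: [-17, -19, -9, -18]
Optimal cycle mean attained by: cycle 0->3->0, total (-4) + (-7), length 2.
Answer: λ = -11/2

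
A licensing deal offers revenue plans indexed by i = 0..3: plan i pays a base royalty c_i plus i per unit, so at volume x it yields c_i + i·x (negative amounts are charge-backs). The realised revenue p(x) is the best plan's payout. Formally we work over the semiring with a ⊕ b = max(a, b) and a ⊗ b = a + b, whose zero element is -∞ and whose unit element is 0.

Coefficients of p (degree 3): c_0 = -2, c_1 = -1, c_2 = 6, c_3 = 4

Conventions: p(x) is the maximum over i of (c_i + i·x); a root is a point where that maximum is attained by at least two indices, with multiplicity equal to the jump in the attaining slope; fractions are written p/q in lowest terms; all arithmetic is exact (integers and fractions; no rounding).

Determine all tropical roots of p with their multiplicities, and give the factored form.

hull edge (i=0, c=-2) to (i=2, c=6): slope 4, span 2
hull edge (i=2, c=6) to (i=3, c=4): slope -2, span 1
Factored form: p(x) = 4 ⊗ (x ⊕ (-4)) ⊗ (x ⊕ (-4)) ⊗ (x ⊕ 2)
Answer: roots = -4 (mult 2), 2 (mult 1)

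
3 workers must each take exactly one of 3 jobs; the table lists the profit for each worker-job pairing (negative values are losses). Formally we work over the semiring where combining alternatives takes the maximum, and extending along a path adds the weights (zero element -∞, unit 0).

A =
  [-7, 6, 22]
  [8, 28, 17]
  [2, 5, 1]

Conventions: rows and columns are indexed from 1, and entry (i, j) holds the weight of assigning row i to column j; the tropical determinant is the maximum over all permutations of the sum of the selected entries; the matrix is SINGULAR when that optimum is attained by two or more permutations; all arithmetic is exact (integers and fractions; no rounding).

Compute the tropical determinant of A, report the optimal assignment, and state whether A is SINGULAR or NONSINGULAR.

σ = (1, 2, 3): (-7) + 28 + 1 = 22
σ = (1, 3, 2): (-7) + 17 + 5 = 15
σ = (2, 1, 3): 6 + 8 + 1 = 15
σ = (2, 3, 1): 6 + 17 + 2 = 25
σ = (3, 1, 2): 22 + 8 + 5 = 35
σ = (3, 2, 1): 22 + 28 + 2 = 52
Optimal value attained by: σ = (3, 2, 1).
Answer: det⊕(A) = 52; verdict: NONSINGULAR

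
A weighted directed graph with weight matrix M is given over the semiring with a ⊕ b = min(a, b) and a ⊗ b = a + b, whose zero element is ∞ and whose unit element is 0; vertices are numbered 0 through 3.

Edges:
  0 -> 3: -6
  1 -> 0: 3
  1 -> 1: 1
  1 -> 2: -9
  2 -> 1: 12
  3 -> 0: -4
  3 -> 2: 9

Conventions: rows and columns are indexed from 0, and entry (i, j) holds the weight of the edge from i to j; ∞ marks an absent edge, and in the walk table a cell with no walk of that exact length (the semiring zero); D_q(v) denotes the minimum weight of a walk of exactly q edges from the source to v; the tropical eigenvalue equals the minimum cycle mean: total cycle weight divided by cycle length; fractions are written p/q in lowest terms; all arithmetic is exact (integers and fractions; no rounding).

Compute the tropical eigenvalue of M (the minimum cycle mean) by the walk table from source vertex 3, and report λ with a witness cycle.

q=0: [∞, ∞, ∞, 0]
q=1: [-4, ∞, 9, ∞]
q=2: [∞, 21, ∞, -10]
q=3: [-14, 22, -1, ∞]
q=4: [25, 11, 13, -20]
Optimal cycle mean attained by: cycle 0->3->0, total (-6) + (-4), length 2.
Answer: λ = -5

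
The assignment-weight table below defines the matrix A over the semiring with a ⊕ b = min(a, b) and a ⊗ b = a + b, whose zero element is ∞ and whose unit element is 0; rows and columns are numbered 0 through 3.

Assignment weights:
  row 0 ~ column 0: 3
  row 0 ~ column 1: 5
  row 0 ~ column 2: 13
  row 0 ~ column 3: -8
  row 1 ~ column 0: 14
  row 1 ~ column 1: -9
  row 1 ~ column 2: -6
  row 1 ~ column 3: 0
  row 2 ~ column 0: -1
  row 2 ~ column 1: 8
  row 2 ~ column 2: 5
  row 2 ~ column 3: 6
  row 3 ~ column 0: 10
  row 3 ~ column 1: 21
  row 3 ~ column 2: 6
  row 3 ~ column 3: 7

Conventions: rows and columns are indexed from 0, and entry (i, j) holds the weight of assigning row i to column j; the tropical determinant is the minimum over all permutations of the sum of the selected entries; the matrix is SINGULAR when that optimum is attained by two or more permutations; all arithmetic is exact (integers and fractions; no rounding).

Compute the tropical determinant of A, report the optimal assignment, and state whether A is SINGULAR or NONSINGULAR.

σ = (0, 1, 2, 3): 3 + (-9) + 5 + 7 = 6
σ = (0, 1, 3, 2): 3 + (-9) + 6 + 6 = 6
σ = (0, 2, 1, 3): 3 + (-6) + 8 + 7 = 12
σ = (0, 2, 3, 1): 3 + (-6) + 6 + 21 = 24
σ = (0, 3, 1, 2): 3 + 0 + 8 + 6 = 17
σ = (0, 3, 2, 1): 3 + 0 + 5 + 21 = 29
σ = (1, 0, 2, 3): 5 + 14 + 5 + 7 = 31
σ = (1, 0, 3, 2): 5 + 14 + 6 + 6 = 31
σ = (1, 2, 0, 3): 5 + (-6) + (-1) + 7 = 5
σ = (1, 2, 3, 0): 5 + (-6) + 6 + 10 = 15
σ = (1, 3, 0, 2): 5 + 0 + (-1) + 6 = 10
σ = (1, 3, 2, 0): 5 + 0 + 5 + 10 = 20
σ = (2, 0, 1, 3): 13 + 14 + 8 + 7 = 42
σ = (2, 0, 3, 1): 13 + 14 + 6 + 21 = 54
σ = (2, 1, 0, 3): 13 + (-9) + (-1) + 7 = 10
σ = (2, 1, 3, 0): 13 + (-9) + 6 + 10 = 20
σ = (2, 3, 0, 1): 13 + 0 + (-1) + 21 = 33
σ = (2, 3, 1, 0): 13 + 0 + 8 + 10 = 31
σ = (3, 0, 1, 2): (-8) + 14 + 8 + 6 = 20
σ = (3, 0, 2, 1): (-8) + 14 + 5 + 21 = 32
σ = (3, 1, 0, 2): (-8) + (-9) + (-1) + 6 = -12
σ = (3, 1, 2, 0): (-8) + (-9) + 5 + 10 = -2
σ = (3, 2, 0, 1): (-8) + (-6) + (-1) + 21 = 6
σ = (3, 2, 1, 0): (-8) + (-6) + 8 + 10 = 4
Optimal value attained by: σ = (3, 1, 0, 2).
Answer: det⊕(A) = -12; verdict: NONSINGULAR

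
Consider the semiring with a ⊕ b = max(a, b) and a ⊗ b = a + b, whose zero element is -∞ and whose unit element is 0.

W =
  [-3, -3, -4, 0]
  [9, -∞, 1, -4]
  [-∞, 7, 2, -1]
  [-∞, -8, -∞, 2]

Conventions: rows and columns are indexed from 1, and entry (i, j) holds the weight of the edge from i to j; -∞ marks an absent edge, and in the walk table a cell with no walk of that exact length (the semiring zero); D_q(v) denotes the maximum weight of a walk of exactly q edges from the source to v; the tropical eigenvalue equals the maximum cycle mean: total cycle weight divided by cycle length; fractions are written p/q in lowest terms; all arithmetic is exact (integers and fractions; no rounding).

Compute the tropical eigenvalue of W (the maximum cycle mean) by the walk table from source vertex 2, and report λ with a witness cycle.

q=0: [-∞, 0, -∞, -∞]
q=1: [9, -∞, 1, -4]
q=2: [6, 8, 5, 9]
q=3: [17, 12, 9, 11]
q=4: [21, 16, 13, 17]
Optimal cycle mean attained by: cycle 1->3->2->1, total (-4) + 7 + 9, length 3.
Answer: λ = 4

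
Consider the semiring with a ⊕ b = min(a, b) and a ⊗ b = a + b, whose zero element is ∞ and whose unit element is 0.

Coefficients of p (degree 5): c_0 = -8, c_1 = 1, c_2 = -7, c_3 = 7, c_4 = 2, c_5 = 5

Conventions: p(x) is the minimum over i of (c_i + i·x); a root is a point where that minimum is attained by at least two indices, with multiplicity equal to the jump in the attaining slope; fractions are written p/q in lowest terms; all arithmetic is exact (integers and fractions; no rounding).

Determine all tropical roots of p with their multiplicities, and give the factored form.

hull edge (i=0, c=-8) to (i=2, c=-7): slope 1/2, span 2
hull edge (i=2, c=-7) to (i=5, c=5): slope 4, span 3
Factored form: p(x) = 5 ⊗ (x ⊕ (-4)) ⊗ (x ⊕ (-4)) ⊗ (x ⊕ (-4)) ⊗ (x ⊕ (-1/2)) ⊗ (x ⊕ (-1/2))
Answer: roots = -4 (mult 3), -1/2 (mult 2)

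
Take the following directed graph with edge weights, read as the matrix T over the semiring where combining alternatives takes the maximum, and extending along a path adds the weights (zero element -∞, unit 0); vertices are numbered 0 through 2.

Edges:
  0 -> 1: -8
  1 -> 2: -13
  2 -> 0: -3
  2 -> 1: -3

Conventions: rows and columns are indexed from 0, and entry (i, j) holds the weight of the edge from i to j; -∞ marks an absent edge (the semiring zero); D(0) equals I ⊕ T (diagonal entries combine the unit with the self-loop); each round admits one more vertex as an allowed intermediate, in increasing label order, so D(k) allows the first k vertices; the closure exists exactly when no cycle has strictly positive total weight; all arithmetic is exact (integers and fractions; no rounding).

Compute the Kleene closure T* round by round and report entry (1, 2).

D(0):
  [0, -8, -∞]
  [-∞, 0, -13]
  [-3, -3, 0]
D(1):
  [0, -8, -∞]
  [-∞, 0, -13]
  [-3, -3, 0]
D(2):
  [0, -8, -21]
  [-∞, 0, -13]
  [-3, -3, 0]
D(3):
  [0, -8, -21]
  [-16, 0, -13]
  [-3, -3, 0]
Answer: T*[1][2] = -13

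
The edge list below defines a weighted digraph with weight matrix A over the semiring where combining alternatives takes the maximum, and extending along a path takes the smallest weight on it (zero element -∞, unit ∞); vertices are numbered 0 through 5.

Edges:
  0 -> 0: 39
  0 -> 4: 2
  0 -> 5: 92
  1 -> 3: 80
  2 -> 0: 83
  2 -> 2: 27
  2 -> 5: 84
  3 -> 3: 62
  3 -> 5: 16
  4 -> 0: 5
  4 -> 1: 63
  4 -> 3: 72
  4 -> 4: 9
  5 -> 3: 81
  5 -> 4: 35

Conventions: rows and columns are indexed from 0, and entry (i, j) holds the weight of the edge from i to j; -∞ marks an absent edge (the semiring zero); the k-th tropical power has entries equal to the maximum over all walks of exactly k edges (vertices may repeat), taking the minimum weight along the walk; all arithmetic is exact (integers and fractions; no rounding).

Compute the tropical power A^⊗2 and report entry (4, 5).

A^⊗2:
  [39, 2, -∞, 81, 35, 39]
  [-∞, -∞, -∞, 62, -∞, 16]
  [39, -∞, 27, 81, 35, 83]
  [-∞, -∞, -∞, 62, 16, 16]
  [5, 9, -∞, 63, 9, 16]
  [5, 35, -∞, 62, 9, 16]
Key observation: the optimum is the walk 4->3->5, with weight 72 min 16 = 16.
Optimal value attained by: walk 4->3->5.
Answer: (A^⊗2)[4][5] = 16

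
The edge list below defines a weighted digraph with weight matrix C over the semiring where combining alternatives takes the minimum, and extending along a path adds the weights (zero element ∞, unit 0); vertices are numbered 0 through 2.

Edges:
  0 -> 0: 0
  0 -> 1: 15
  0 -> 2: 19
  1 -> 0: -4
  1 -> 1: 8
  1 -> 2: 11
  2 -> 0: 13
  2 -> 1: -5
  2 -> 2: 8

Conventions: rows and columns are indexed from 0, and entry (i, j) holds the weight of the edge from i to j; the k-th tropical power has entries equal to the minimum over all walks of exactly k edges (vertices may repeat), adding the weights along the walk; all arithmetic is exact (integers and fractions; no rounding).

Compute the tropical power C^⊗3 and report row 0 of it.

C^⊗2:
  [0, 14, 19]
  [-4, 6, 15]
  [-9, 3, 6]
C^⊗3:
  [0, 14, 19]
  [-4, 10, 15]
  [-9, 1, 10]
Answer: row 0 of C^⊗3 = [0, 14, 19]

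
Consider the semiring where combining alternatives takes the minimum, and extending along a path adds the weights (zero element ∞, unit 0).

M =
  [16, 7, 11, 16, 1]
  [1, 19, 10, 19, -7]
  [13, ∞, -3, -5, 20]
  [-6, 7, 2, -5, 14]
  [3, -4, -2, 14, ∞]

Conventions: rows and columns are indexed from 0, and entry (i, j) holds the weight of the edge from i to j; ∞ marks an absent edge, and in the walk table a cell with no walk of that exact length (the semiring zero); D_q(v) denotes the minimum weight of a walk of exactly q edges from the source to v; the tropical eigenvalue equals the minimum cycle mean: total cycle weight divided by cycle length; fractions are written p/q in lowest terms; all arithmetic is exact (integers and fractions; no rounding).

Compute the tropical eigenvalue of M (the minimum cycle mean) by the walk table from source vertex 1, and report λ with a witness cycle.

q=0: [∞, 0, ∞, ∞, ∞]
q=1: [1, 19, 10, 19, -7]
q=2: [-4, -11, -9, 5, 2]
q=3: [-10, -2, -12, -14, -18]
q=4: [-20, -22, -20, -19, -9]
q=5: [-25, -13, -23, -25, -29]
Optimal cycle mean attained by: cycle 1->4->1, total (-7) + (-4), length 2.
Answer: λ = -11/2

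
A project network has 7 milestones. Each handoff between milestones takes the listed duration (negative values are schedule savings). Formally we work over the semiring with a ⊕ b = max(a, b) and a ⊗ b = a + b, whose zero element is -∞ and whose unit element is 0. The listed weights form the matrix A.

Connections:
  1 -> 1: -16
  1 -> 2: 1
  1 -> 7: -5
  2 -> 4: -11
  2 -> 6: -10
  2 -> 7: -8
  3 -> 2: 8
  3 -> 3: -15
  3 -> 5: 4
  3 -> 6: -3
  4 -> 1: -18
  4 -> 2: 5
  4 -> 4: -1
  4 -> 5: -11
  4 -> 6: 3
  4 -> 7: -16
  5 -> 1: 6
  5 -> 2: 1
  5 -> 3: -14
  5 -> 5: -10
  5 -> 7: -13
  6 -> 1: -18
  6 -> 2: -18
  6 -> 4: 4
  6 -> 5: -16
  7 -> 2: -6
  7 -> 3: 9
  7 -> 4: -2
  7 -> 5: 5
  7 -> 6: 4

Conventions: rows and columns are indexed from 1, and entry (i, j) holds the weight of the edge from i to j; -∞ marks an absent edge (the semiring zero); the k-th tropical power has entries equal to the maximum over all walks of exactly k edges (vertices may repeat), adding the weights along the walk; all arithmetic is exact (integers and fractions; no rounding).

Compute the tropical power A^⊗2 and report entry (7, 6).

A^⊗2:
  [-32, -11, 4, -7, 0, -1, -7]
  [-28, -6, 1, -6, -3, -4, -27]
  [10, 5, -10, 1, -6, -2, 0]
  [-5, 4, -7, 7, -11, 2, -3]
  [-4, 7, -4, -10, -8, -9, 1]
  [-10, 9, -30, 3, -7, 7, -12]
  [11, 17, -6, 8, 13, 6, -8]
Key observation: the optimum is the walk 7->3->6, with weight 9 + (-3) = 6.
Optimal value attained by: walk 7->3->6.
Answer: (A^⊗2)[7][6] = 6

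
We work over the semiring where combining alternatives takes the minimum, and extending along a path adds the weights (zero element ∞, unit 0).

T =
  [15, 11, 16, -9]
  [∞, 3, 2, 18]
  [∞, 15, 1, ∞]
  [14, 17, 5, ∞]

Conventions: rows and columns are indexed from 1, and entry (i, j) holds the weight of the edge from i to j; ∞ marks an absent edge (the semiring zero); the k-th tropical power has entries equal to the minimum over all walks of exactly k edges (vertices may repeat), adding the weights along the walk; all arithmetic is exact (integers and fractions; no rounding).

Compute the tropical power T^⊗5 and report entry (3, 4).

T^⊗2:
  [5, 8, -4, 6]
  [32, 6, 3, 21]
  [∞, 16, 2, 33]
  [29, 20, 6, 5]
T^⊗3:
  [20, 11, -3, -4]
  [35, 9, 4, 23]
  [47, 17, 3, 34]
  [19, 21, 7, 20]
T^⊗4:
  [10, 12, -2, 11]
  [37, 12, 5, 26]
  [48, 18, 4, 35]
  [34, 22, 8, 10]
T^⊗5:
  [25, 13, -1, 1]
  [40, 15, 6, 28]
  [49, 19, 5, 36]
  [24, 23, 9, 25]
Key observation: the optimum is the walk 3->3->3->3->2->4, with weight 1 + 1 + 1 + 15 + 18 = 36.
Optimal value attained by: walk 3->3->3->3->2->4.
Answer: (T^⊗5)[3][4] = 36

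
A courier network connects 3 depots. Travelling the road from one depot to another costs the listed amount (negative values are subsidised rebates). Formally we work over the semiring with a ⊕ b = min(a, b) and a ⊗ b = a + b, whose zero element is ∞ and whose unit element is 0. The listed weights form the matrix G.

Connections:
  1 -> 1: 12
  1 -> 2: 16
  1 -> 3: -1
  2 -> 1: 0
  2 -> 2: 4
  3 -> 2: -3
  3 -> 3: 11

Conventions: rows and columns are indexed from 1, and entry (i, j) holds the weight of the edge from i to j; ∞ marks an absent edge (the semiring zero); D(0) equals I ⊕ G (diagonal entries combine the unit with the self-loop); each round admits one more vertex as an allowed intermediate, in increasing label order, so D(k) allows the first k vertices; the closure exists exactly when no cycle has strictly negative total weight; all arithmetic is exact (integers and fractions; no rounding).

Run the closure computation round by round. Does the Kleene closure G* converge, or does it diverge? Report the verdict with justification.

D(0):
  [0, 16, -1]
  [0, 0, ∞]
  [∞, -3, 0]
D(1):
  [0, 16, -1]
  [0, 0, -1]
  [∞, -3, 0]
Detection: at round 2, diagonal entry (3, 3) turns strictly negative.
Key observation: the cycle 3->2->1->3 has total weight (-3) + 0 + (-1), which is strictly negative.
Answer: DIVERGES — negative cycle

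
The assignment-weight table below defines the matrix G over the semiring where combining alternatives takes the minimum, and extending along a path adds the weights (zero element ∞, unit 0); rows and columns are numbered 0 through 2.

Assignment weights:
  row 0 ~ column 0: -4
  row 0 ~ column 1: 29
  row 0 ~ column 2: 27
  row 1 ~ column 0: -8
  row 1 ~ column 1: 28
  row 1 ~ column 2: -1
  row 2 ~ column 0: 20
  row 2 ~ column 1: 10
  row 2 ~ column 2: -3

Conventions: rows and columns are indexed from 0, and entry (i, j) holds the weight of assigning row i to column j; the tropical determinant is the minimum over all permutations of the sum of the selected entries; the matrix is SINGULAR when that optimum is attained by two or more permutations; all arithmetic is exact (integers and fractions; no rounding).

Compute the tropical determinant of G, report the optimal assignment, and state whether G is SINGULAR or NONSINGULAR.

σ = (0, 1, 2): (-4) + 28 + (-3) = 21
σ = (0, 2, 1): (-4) + (-1) + 10 = 5
σ = (1, 0, 2): 29 + (-8) + (-3) = 18
σ = (1, 2, 0): 29 + (-1) + 20 = 48
σ = (2, 0, 1): 27 + (-8) + 10 = 29
σ = (2, 1, 0): 27 + 28 + 20 = 75
Optimal value attained by: σ = (0, 2, 1).
Answer: det⊕(G) = 5; verdict: NONSINGULAR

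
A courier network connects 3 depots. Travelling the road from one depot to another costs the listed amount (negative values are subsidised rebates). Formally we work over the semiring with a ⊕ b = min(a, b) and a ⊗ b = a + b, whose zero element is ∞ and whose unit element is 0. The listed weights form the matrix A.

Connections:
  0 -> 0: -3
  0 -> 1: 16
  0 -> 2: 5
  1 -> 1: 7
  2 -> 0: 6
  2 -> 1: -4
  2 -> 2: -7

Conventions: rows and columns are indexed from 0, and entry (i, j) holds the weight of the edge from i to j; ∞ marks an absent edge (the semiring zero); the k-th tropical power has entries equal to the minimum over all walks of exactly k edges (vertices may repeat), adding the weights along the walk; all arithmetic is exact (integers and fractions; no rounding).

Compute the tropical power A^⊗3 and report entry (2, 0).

A^⊗2:
  [-6, 1, -2]
  [∞, 14, ∞]
  [-1, -11, -14]
A^⊗3:
  [-9, -6, -9]
  [∞, 21, ∞]
  [-8, -18, -21]
Key observation: the optimum is the walk 2->2->2->0, with weight (-7) + (-7) + 6 = -8.
Optimal value attained by: walk 2->2->2->0.
Answer: (A^⊗3)[2][0] = -8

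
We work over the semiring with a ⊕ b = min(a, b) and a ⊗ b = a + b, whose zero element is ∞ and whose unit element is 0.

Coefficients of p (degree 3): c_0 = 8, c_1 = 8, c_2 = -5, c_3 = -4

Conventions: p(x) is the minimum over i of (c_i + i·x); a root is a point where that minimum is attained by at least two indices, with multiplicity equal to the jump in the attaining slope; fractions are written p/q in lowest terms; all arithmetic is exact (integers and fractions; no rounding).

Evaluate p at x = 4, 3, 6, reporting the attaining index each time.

p(4) = min(8+0·4=8, 8+1·4=12, -5+2·4=3, -4+3·4=8) = 3 (attained by i=2)
p(3) = min(8+0·3=8, 8+1·3=11, -5+2·3=1, -4+3·3=5) = 1 (attained by i=2)
p(6) = min(8+0·6=8, 8+1·6=14, -5+2·6=7, -4+3·6=14) = 7 (attained by i=2)
Answer: p(4) = 3; p(3) = 1; p(6) = 7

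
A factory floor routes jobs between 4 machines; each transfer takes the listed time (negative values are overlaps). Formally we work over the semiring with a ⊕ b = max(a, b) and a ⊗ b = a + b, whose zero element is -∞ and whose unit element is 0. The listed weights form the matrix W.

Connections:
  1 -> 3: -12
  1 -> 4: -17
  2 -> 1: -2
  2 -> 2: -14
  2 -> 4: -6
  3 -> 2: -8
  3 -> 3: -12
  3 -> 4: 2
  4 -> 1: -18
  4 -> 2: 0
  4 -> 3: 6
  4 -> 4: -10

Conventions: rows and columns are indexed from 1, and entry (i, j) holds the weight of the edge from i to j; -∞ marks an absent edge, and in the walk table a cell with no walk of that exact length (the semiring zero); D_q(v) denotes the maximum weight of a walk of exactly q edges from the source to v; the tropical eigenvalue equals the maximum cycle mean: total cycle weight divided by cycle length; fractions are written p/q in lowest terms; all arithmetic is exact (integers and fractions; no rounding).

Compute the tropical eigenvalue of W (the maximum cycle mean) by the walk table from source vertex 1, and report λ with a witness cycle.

q=0: [0, -∞, -∞, -∞]
q=1: [-∞, -∞, -12, -17]
q=2: [-35, -17, -11, -10]
q=3: [-19, -10, -4, -9]
q=4: [-12, -9, -3, -2]
Optimal cycle mean attained by: cycle 3->4->3, total 2 + 6, length 2.
Answer: λ = 4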